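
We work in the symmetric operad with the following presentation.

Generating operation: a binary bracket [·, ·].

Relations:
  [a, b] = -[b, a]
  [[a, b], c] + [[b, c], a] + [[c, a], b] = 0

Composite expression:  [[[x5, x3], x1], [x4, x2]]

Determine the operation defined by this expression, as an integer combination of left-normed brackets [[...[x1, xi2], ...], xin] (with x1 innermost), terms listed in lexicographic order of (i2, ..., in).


-[[[[x1, x3], x5], x2], x4] + [[[[x1, x3], x5], x4], x2] + [[[[x1, x5], x3], x2], x4] - [[[[x1, x5], x3], x4], x2]

Antisymmetry and Jacobi reduce to x1-anchored left-normed brackets.
Composite bracket: [[[x5, x3], x1], [x4, x2]]
The bracket unfolds into 16 signed words via [a, b] = ab - ba (2^4 = 16).
Words beginning with x1 determine it all:
  word x1x3x5x2x4 has sign -1, contributing -[[[[x1, x3], x5], x2], x4]
  word x1x3x5x4x2 has sign +1, contributing +[[[[x1, x3], x5], x4], x2]
  word x1x5x3x2x4 has sign +1, contributing +[[[[x1, x5], x3], x2], x4]
  word x1x5x3x4x2 has sign -1, contributing -[[[[x1, x5], x3], x4], x2]


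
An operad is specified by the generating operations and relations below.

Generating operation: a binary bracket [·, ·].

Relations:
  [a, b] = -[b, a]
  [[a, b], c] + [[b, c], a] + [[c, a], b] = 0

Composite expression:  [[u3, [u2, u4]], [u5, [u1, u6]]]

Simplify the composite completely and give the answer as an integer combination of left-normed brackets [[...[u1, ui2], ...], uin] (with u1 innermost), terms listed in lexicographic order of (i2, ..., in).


-[[[[[u1, u6], u5], u2], u4], u3] + [[[[[u1, u6], u5], u3], u2], u4] - [[[[[u1, u6], u5], u3], u4], u2] + [[[[[u1, u6], u5], u4], u2], u3]

Left-normed coefficients sit on the u1-initial expansion words.
Composite bracket: [[u3, [u2, u4]], [u5, [u1, u6]]]
The bracket unfolds into 32 signed words via [a, b] = ab - ba (2^5 = 32).
The u1-initial words carry the normal form:
  the word u1u6u5u2u4u3 carries sign -1 and contributes -[[[[[u1, u6], u5], u2], u4], u3]
  the word u1u6u5u3u2u4 carries sign +1 and contributes +[[[[[u1, u6], u5], u3], u2], u4]
  the word u1u6u5u3u4u2 carries sign -1 and contributes -[[[[[u1, u6], u5], u3], u4], u2]
  the word u1u6u5u4u2u3 carries sign +1 and contributes +[[[[[u1, u6], u5], u4], u2], u3]


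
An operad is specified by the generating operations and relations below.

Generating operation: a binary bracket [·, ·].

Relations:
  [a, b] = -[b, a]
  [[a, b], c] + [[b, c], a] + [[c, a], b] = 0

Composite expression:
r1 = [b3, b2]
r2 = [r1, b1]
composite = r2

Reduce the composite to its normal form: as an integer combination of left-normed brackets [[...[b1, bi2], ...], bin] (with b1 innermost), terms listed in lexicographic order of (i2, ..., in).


[[b1, b2], b3] - [[b1, b3], b2]

Skip Jacobi rewriting: expand, keep b1-initial words, read off terms.
Composite bracket: [[b3, b2], b1]
The bracket unfolds into 4 signed words via [a, b] = ab - ba (2^2 = 4).
Keep just the words that open with b1:
  b1b2b3 appears with sign +1, giving the term +[[b1, b2], b3]
  b1b3b2 appears with sign -1, giving the term -[[b1, b3], b2]


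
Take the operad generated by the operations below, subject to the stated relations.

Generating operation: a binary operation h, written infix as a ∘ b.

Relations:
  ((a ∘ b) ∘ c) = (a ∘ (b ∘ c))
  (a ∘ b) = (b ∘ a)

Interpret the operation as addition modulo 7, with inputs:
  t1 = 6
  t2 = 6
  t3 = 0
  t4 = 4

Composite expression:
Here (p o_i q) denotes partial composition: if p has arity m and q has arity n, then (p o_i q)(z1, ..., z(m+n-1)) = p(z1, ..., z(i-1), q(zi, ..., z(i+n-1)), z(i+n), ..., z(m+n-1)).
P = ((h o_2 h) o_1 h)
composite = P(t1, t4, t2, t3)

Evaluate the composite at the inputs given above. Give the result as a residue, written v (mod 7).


2 (mod 7)

(t1 ∘ t4) = 3
(t2 ∘ t3) = 6
((t1 ∘ t4) ∘ (t2 ∘ t3)) = 2


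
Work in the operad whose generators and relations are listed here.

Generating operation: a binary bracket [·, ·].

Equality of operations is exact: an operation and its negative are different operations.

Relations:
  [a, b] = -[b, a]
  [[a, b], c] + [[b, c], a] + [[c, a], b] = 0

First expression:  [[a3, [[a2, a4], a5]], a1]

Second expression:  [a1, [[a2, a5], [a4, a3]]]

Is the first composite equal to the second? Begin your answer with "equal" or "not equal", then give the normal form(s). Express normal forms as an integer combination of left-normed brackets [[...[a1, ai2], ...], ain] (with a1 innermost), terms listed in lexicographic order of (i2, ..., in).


not equal — first [[[[a1, a2], a4], a5], a3] - [[[[a1, a3], a2], a4], a5] + [[[[a1, a3], a4], a2], a5] + [[[[a1, a3], a5], a2], a4] - [[[[a1, a3], a5], a4], a2] - [[[[a1, a4], a2], a5], a3] - [[[[a1, a5], a2], a4], a3] + [[[[a1, a5], a4], a2], a3], second -[[[[a1, a2], a5], a3], a4] + [[[[a1, a2], a5], a4], a3] + [[[[a1, a3], a4], a2], a5] - [[[[a1, a3], a4], a5], a2] - [[[[a1, a4], a3], a2], a5] + [[[[a1, a4], a3], a5], a2] + [[[[a1, a5], a2], a3], a4] - [[[[a1, a5], a2], a4], a3]

Normal form of the first expression: [[[[a1, a2], a4], a5], a3] - [[[[a1, a3], a2], a4], a5] + [[[[a1, a3], a4], a2], a5] + [[[[a1, a3], a5], a2], a4] - [[[[a1, a3], a5], a4], a2] - [[[[a1, a4], a2], a5], a3] - [[[[a1, a5], a2], a4], a3] + [[[[a1, a5], a4], a2], a3]
Normal form of the second expression: -[[[[a1, a2], a5], a3], a4] + [[[[a1, a2], a5], a4], a3] + [[[[a1, a3], a4], a2], a5] - [[[[a1, a3], a4], a5], a2] - [[[[a1, a4], a3], a2], a5] + [[[[a1, a4], a3], a5], a2] + [[[[a1, a5], a2], a3], a4] - [[[[a1, a5], a2], a4], a3]
Different reductions; not equal.


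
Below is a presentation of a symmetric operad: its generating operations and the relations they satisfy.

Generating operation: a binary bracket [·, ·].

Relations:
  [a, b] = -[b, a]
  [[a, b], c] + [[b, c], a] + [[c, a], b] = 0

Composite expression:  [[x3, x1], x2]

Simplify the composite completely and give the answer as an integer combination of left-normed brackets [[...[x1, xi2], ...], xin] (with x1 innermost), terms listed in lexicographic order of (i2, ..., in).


Left-normed coefficients sit on the x1-initial expansion words.
Composite bracket: [[x3, x1], x2]
Full expansion: 4 signed words from ab - ba (2^2 = 4).
The x1-initial words carry the normal form:
  the word x1x3x2 carries sign -1 and contributes -[[x1, x3], x2]

-[[x1, x3], x2]


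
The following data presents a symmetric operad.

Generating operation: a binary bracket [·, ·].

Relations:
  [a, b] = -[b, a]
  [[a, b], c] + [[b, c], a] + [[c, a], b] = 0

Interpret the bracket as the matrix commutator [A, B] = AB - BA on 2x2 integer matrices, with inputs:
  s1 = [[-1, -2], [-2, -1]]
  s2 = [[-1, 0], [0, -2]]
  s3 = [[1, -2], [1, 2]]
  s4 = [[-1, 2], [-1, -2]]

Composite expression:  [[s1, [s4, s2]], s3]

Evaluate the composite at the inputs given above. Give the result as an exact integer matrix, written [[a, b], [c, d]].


[[0, 8], [4, 0]]


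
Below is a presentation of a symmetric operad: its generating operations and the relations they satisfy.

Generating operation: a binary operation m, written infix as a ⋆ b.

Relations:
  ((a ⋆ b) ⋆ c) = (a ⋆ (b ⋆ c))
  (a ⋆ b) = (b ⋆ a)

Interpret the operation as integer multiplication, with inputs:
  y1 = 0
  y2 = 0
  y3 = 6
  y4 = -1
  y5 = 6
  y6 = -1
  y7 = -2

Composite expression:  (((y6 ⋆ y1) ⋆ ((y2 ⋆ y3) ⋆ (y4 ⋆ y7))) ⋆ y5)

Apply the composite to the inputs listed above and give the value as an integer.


(y6 ⋆ y1) = 0
(y2 ⋆ y3) = 0
(y4 ⋆ y7) = 2
((y2 ⋆ y3) ⋆ (y4 ⋆ y7)) = 0
((y6 ⋆ y1) ⋆ ((y2 ⋆ y3) ⋆ (y4 ⋆ y7))) = 0
(((y6 ⋆ y1) ⋆ ((y2 ⋆ y3) ⋆ (y4 ⋆ y7))) ⋆ y5) = 0

0


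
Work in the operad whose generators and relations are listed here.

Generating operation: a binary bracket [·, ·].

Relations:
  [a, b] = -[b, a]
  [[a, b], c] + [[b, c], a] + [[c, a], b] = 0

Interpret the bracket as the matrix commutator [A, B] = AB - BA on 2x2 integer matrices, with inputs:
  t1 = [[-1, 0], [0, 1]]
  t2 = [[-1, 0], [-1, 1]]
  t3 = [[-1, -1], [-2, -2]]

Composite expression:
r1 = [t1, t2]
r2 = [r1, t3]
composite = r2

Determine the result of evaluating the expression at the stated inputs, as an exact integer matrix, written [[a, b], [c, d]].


[t1, t2] = [[0, 0], [-2, 0]]
[[t1, t2], t3] = [[-2, 0], [-2, 2]]

[[-2, 0], [-2, 2]]


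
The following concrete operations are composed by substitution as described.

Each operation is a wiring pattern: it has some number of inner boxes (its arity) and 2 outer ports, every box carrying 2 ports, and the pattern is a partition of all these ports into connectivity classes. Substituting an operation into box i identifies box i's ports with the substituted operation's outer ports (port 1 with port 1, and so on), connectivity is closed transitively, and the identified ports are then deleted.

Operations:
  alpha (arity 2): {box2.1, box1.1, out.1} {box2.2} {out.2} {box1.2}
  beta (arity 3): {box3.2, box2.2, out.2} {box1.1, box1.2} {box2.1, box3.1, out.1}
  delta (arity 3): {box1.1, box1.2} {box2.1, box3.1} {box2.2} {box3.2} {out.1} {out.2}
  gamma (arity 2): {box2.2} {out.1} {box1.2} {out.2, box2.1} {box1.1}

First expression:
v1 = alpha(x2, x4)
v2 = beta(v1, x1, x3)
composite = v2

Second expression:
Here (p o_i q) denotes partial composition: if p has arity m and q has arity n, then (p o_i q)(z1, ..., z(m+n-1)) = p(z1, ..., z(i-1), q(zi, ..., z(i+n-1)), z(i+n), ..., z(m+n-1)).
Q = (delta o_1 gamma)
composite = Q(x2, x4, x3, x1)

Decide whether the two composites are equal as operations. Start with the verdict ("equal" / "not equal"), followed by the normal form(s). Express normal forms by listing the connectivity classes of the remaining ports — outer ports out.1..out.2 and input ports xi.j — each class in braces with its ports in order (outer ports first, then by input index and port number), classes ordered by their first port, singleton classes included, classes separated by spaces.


not equal; the first gives {out.1, x1.1, x3.1} {out.2, x1.2, x3.2} {x2.1, x4.1} {x2.2} {x4.2} and the second {out.1} {out.2} {x1.1, x3.1} {x1.2} {x2.1} {x2.2} {x3.2} {x4.1} {x4.2}


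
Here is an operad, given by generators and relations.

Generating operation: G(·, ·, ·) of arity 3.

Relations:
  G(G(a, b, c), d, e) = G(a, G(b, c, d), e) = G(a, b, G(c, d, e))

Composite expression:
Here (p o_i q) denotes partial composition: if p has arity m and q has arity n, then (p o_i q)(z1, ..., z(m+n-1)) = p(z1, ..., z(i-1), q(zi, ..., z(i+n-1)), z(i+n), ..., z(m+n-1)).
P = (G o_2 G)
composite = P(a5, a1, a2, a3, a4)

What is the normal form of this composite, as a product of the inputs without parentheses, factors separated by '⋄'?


All parenthesizations of G agree; list the a-inputs left to right.
G(a1, a2, a3) unparenthesizes to a1 ⋄ a2 ⋄ a3
G(a5, G(a1, a2, a3), a4) unparenthesizes to a5 ⋄ a1 ⋄ a2 ⋄ a3 ⋄ a4

a5 ⋄ a1 ⋄ a2 ⋄ a3 ⋄ a4


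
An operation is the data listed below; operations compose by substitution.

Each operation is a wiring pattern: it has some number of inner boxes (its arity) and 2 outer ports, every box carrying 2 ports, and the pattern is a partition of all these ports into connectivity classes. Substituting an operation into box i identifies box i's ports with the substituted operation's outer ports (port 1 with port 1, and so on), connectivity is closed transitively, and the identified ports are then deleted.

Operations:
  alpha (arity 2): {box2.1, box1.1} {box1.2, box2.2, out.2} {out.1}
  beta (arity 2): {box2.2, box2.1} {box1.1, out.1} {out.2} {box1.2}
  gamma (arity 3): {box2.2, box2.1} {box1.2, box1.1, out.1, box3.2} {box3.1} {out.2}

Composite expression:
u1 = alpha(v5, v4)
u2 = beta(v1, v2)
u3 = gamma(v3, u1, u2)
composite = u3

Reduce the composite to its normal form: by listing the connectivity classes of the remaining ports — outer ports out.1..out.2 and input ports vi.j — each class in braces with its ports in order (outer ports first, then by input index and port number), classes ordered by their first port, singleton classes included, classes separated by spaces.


Reachability decides: close wires over gamma-identified ports.
after alpha, the pattern on (v5, v4) reads {out.1} {out.2, v4.2, v5.2} {v4.1, v5.1} (out.j = its outer ports)
after beta, the pattern on (v1, v2) reads {out.1, v1.1} {out.2} {v1.2} {v2.1, v2.2} (out.j = its outer ports)
after gamma, the pattern on (v3, v5, v4, v1, v2) reads {out.1, v3.1, v3.2} {out.2} {v1.1} {v1.2} {v2.1, v2.2} {v4.1, v5.1} {v4.2, v5.2} (out.j = its outer ports)

{out.1, v3.1, v3.2} {out.2} {v1.1} {v1.2} {v2.1, v2.2} {v4.1, v5.1} {v4.2, v5.2}


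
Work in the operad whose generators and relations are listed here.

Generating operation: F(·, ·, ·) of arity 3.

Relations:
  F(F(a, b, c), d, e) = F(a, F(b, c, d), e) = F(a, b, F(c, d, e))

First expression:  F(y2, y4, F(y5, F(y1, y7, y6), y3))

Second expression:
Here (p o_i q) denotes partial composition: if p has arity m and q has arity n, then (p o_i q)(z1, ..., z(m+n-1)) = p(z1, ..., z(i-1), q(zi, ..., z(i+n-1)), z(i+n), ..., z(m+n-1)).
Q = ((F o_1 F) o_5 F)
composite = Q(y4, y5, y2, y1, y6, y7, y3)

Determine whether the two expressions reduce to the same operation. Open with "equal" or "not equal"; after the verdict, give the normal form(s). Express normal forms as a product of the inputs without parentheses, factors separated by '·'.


not equal; first: y2 · y4 · y5 · y1 · y7 · y6 · y3; second: y4 · y5 · y2 · y1 · y6 · y7 · y3


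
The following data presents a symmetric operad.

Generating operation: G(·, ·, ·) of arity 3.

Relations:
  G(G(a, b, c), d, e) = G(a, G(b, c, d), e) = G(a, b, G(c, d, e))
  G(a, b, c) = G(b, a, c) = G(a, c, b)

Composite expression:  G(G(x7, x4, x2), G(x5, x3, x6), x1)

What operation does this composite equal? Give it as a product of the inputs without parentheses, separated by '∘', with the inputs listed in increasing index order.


x1 ∘ x2 ∘ x3 ∘ x4 ∘ x5 ∘ x6 ∘ x7

Shape and order are irrelevant to G; the x-input set decides.
G(x7, x4, x2) collapses to x7 ∘ x4 ∘ x2
G(x5, x3, x6) collapses to x5 ∘ x3 ∘ x6
G(G(x7, x4, x2), G(x5, x3, x6), x1) collapses to x7 ∘ x4 ∘ x2 ∘ x5 ∘ x3 ∘ x6 ∘ x1
sorting the factors by input index: x1 ∘ x2 ∘ x3 ∘ x4 ∘ x5 ∘ x6 ∘ x7


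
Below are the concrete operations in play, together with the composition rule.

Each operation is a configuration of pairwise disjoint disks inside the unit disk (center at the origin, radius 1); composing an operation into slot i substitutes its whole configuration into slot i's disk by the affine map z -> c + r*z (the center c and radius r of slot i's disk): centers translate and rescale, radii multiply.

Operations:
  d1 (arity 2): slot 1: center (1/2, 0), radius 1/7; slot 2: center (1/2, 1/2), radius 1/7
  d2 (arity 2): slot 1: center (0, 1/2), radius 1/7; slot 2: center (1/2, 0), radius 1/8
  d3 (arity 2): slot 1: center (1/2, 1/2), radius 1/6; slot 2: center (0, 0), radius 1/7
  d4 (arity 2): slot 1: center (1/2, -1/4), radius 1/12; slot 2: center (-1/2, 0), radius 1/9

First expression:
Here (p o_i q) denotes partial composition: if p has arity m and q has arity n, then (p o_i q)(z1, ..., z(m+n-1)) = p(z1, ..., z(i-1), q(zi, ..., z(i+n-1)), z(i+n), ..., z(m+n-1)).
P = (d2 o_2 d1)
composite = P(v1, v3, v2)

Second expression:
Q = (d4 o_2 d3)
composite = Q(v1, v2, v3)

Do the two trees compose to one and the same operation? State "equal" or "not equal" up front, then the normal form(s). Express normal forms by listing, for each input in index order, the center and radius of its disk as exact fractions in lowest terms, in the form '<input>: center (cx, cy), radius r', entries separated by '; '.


The first expression reduces to v1: center (0, 1/2), radius 1/7; v2: center (9/16, 1/16), radius 1/56; v3: center (9/16, 0), radius 1/56
The second expression reduces to v1: center (1/2, -1/4), radius 1/12; v2: center (-4/9, 1/18), radius 1/54; v3: center (-1/2, 0), radius 1/63
Distinct normal forms: not equal.

not equal: they reduce to v1: center (0, 1/2), radius 1/7; v2: center (9/16, 1/16), radius 1/56; v3: center (9/16, 0), radius 1/56 and v1: center (1/2, -1/4), radius 1/12; v2: center (-4/9, 1/18), radius 1/54; v3: center (-1/2, 0), radius 1/63


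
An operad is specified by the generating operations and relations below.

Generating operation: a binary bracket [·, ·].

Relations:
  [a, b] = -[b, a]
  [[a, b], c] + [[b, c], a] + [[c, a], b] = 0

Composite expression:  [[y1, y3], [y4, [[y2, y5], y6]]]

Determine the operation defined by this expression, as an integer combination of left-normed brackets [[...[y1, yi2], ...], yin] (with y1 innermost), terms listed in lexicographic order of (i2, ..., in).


-[[[[[y1, y3], y2], y5], y6], y4] + [[[[[y1, y3], y4], y2], y5], y6] - [[[[[y1, y3], y4], y5], y2], y6] - [[[[[y1, y3], y4], y6], y2], y5] + [[[[[y1, y3], y4], y6], y5], y2] + [[[[[y1, y3], y5], y2], y6], y4] + [[[[[y1, y3], y6], y2], y5], y4] - [[[[[y1, y3], y6], y5], y2], y4]

Expand each bracket as ab - ba; the y1-initial words give the coefficients.
Composite bracket: [[y1, y3], [y4, [[y2, y5], y6]]]
Under [a, b] = ab - ba we get 32 signed associative words (2^5 = 32).
The y1-initial words carry the normal form:
  y1y3y2y5y6y4 (sign -1) contributes -[[[[[y1, y3], y2], y5], y6], y4]
  y1y3y4y2y5y6 (sign +1) contributes +[[[[[y1, y3], y4], y2], y5], y6]
  y1y3y4y5y2y6 (sign -1) contributes -[[[[[y1, y3], y4], y5], y2], y6]
  y1y3y4y6y2y5 (sign -1) contributes -[[[[[y1, y3], y4], y6], y2], y5]
  y1y3y4y6y5y2 (sign +1) contributes +[[[[[y1, y3], y4], y6], y5], y2]
  y1y3y5y2y6y4 (sign +1) contributes +[[[[[y1, y3], y5], y2], y6], y4]
  y1y3y6y2y5y4 (sign +1) contributes +[[[[[y1, y3], y6], y2], y5], y4]
  y1y3y6y5y2y4 (sign -1) contributes -[[[[[y1, y3], y6], y5], y2], y4]


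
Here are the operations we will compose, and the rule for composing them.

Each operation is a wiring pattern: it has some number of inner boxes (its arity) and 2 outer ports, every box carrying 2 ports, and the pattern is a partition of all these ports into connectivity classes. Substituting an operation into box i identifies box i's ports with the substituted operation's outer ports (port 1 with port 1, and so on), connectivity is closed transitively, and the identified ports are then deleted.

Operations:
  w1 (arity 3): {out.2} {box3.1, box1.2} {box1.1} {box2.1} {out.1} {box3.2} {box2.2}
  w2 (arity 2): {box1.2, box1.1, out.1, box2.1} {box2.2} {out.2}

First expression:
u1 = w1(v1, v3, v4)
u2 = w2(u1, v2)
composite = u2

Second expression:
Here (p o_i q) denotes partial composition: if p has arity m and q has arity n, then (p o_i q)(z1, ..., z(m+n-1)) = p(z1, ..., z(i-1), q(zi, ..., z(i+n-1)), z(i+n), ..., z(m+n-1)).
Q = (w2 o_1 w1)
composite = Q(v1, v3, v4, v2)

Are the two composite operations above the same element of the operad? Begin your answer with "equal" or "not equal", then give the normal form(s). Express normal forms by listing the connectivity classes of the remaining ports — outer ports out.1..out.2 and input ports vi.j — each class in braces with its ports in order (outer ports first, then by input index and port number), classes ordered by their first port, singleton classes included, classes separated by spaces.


equal; the common form is {out.1, v2.1} {out.2} {v1.1} {v1.2, v4.1} {v2.2} {v3.1} {v3.2} {v4.2}


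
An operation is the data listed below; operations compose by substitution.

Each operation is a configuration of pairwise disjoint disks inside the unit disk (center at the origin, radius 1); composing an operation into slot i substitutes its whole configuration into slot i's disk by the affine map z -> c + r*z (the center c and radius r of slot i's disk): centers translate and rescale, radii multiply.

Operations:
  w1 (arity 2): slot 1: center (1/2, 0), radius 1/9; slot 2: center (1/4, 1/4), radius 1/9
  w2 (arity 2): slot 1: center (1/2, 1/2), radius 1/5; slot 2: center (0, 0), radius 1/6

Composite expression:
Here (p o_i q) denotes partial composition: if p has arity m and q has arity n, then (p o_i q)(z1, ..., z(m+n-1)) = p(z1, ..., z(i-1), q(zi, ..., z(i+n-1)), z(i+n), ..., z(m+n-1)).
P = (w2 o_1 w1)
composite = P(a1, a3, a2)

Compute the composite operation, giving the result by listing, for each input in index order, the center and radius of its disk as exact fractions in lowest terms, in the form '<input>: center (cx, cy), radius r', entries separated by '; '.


Affine substitution under w2: radii multiply and a-centers shift.
input a1: applying the 2 nested substitutions gives center (3/5, 1/2), radius 1/45
input a3: applying the 2 nested substitutions gives center (11/20, 11/20), radius 1/45
input a2: applying the 1 nested substitution gives center (0, 0), radius 1/6

a1: center (3/5, 1/2), radius 1/45; a2: center (0, 0), radius 1/6; a3: center (11/20, 11/20), radius 1/45


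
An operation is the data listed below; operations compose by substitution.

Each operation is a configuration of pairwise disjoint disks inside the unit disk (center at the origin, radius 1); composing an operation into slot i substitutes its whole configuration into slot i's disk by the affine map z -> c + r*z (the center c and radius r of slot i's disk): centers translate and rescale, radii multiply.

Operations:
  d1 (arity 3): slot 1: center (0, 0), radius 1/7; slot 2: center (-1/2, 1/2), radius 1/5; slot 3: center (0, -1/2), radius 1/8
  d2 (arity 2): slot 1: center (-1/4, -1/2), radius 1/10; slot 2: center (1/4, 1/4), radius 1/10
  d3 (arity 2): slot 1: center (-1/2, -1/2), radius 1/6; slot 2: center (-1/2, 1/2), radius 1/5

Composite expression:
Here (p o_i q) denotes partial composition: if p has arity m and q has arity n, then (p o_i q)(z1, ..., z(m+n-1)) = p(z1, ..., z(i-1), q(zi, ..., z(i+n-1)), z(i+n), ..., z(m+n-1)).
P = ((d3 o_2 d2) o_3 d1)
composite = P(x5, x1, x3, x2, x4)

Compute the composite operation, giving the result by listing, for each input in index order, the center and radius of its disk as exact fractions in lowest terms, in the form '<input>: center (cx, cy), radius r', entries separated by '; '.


x1: center (-11/20, 2/5), radius 1/50; x2: center (-23/50, 14/25), radius 1/250; x3: center (-9/20, 11/20), radius 1/350; x4: center (-9/20, 27/50), radius 1/400; x5: center (-1/2, -1/2), radius 1/6

Affine substitution under d3: radii multiply and x-centers shift.
input x5: applying the 1 nested substitution gives center (-1/2, -1/2), radius 1/6
input x1: applying the 2 nested substitutions gives center (-11/20, 2/5), radius 1/50
input x3: applying the 3 nested substitutions gives center (-9/20, 11/20), radius 1/350
input x2: applying the 3 nested substitutions gives center (-23/50, 14/25), radius 1/250
input x4: applying the 3 nested substitutions gives center (-9/20, 27/50), radius 1/400


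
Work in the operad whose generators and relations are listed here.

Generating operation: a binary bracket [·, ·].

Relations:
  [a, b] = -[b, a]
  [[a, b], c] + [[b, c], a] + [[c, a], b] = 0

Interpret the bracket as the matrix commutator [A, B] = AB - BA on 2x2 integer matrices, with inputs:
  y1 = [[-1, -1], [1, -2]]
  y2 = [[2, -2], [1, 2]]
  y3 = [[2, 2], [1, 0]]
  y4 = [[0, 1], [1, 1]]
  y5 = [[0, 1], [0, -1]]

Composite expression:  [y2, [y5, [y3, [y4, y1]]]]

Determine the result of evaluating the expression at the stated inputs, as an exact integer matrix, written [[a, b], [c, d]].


[[16, 0], [0, -16]]


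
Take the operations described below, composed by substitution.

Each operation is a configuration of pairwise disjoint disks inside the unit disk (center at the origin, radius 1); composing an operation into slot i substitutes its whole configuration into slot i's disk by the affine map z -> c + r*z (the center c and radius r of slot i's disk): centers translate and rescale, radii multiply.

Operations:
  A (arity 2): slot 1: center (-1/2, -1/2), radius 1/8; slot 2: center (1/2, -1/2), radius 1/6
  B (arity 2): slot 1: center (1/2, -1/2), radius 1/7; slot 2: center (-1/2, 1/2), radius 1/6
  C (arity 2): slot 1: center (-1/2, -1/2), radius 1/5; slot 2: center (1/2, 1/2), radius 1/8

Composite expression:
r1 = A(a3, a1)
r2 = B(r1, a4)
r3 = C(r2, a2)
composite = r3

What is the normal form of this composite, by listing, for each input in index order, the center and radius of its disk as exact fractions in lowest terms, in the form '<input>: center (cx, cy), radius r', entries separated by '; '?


Each a-disk chains the slot maps above it in C; radii multiply.
a3 passes through 3 substitutions, ending at center (-29/70, -43/70), radius 1/280
a1 passes through 3 substitutions, ending at center (-27/70, -43/70), radius 1/210
a4 passes through 2 substitutions, ending at center (-3/5, -2/5), radius 1/30
a2 passes through 1 substitution, ending at center (1/2, 1/2), radius 1/8

a1: center (-27/70, -43/70), radius 1/210; a2: center (1/2, 1/2), radius 1/8; a3: center (-29/70, -43/70), radius 1/280; a4: center (-3/5, -2/5), radius 1/30


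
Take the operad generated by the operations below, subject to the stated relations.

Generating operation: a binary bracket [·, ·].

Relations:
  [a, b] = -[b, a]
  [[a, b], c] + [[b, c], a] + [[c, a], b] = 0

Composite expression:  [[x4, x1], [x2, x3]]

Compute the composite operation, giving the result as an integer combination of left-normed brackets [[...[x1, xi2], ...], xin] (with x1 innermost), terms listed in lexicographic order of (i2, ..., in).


A multilinear Lie element is pinned by x1-initial words (x1 innermost).
Composite bracket: [[x4, x1], [x2, x3]]
Applying ab - ba throughout gives 8 signed words (2^3 = 8).
Collect the words opening with x1:
  word x1x4x2x3 has sign -1, contributing -[[[x1, x4], x2], x3]
  word x1x4x3x2 has sign +1, contributing +[[[x1, x4], x3], x2]

-[[[x1, x4], x2], x3] + [[[x1, x4], x3], x2]


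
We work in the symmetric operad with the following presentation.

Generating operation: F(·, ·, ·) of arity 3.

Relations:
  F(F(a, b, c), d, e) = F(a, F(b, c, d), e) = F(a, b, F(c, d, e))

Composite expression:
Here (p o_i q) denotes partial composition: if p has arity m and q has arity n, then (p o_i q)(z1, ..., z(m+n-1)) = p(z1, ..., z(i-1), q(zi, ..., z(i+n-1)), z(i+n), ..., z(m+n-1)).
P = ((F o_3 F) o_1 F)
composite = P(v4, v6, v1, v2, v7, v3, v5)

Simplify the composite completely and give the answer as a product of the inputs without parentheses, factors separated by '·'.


v4 · v6 · v1 · v2 · v7 · v3 · v5

Under associativity of F, the answer is the v's in reading order.
F(v4, v6, v1) spells out as v4 · v6 · v1
F(v7, v3, v5) spells out as v7 · v3 · v5
F(F(v4, v6, v1), v2, F(v7, v3, v5)) spells out as v4 · v6 · v1 · v2 · v7 · v3 · v5


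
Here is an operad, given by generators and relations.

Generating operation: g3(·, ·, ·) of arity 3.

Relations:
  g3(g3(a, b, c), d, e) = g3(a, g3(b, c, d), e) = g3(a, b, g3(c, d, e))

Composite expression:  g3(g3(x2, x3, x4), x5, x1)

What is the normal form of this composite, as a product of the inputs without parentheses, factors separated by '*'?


x2 * x3 * x4 * x5 * x1

Associativity of g3 dissolves the nesting; only the x-input order survives.
g3(x2, x3, x4) linearizes to x2 * x3 * x4
g3(g3(x2, x3, x4), x5, x1) linearizes to x2 * x3 * x4 * x5 * x1


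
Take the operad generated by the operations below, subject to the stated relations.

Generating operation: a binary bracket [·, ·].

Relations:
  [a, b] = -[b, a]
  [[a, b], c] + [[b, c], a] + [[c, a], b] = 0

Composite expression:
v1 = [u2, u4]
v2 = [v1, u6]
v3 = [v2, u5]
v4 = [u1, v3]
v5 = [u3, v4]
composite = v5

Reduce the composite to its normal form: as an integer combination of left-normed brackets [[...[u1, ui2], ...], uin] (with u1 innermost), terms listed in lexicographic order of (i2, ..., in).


-[[[[[u1, u2], u4], u6], u5], u3] + [[[[[u1, u4], u2], u6], u5], u3] + [[[[[u1, u5], u2], u4], u6], u3] - [[[[[u1, u5], u4], u2], u6], u3] - [[[[[u1, u5], u6], u2], u4], u3] + [[[[[u1, u5], u6], u4], u2], u3] + [[[[[u1, u6], u2], u4], u5], u3] - [[[[[u1, u6], u4], u2], u5], u3]

Left-normed coefficients sit on the u1-initial expansion words.
Composite bracket: [u3, [u1, [[[u2, u4], u6], u5]]]
Expanding via [a, b] = ab - ba: 32 signed words (2^5 = 32).
Collect the words opening with u1:
  word u1u2u4u6u5u3 has sign -1, contributing -[[[[[u1, u2], u4], u6], u5], u3]
  word u1u4u2u6u5u3 has sign +1, contributing +[[[[[u1, u4], u2], u6], u5], u3]
  word u1u5u2u4u6u3 has sign +1, contributing +[[[[[u1, u5], u2], u4], u6], u3]
  word u1u5u4u2u6u3 has sign -1, contributing -[[[[[u1, u5], u4], u2], u6], u3]
  word u1u5u6u2u4u3 has sign -1, contributing -[[[[[u1, u5], u6], u2], u4], u3]
  word u1u5u6u4u2u3 has sign +1, contributing +[[[[[u1, u5], u6], u4], u2], u3]
  word u1u6u2u4u5u3 has sign +1, contributing +[[[[[u1, u6], u2], u4], u5], u3]
  word u1u6u4u2u5u3 has sign -1, contributing -[[[[[u1, u6], u4], u2], u5], u3]


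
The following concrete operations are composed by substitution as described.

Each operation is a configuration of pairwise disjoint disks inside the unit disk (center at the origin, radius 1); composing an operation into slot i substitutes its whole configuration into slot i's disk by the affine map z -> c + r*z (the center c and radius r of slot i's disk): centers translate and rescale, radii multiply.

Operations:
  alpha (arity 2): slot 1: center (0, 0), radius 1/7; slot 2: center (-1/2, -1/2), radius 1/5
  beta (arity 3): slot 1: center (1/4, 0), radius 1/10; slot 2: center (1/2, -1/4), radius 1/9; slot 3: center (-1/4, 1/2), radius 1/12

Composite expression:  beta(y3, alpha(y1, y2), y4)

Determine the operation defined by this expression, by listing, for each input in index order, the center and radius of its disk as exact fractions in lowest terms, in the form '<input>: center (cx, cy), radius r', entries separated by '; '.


y1: center (1/2, -1/4), radius 1/63; y2: center (4/9, -11/36), radius 1/45; y3: center (1/4, 0), radius 1/10; y4: center (-1/4, 1/2), radius 1/12

Only the slot chain above each y matters under beta; compose those maps.
y3: after 1 affine step, its disk has center (1/4, 0), radius 1/10
y1: after 2 affine steps, its disk has center (1/2, -1/4), radius 1/63
y2: after 2 affine steps, its disk has center (4/9, -11/36), radius 1/45
y4: after 1 affine step, its disk has center (-1/4, 1/2), radius 1/12


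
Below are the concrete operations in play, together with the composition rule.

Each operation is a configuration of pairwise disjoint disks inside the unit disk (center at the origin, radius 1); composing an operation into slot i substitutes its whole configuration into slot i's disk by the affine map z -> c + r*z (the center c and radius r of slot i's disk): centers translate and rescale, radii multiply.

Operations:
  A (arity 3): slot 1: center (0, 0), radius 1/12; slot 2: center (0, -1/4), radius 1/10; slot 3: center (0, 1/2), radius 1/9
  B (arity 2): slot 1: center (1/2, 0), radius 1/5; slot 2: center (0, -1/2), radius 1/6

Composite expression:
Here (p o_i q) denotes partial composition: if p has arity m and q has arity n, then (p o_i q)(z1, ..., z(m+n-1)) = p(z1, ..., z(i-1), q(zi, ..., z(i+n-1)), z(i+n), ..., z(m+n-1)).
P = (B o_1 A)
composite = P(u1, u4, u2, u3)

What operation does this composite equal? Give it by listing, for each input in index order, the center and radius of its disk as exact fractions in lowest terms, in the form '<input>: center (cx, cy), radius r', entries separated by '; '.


u1: center (1/2, 0), radius 1/60; u2: center (1/2, 1/10), radius 1/45; u3: center (0, -1/2), radius 1/6; u4: center (1/2, -1/20), radius 1/50

Affine substitution under B: radii multiply and u-centers shift.
tracing u1 down its 2-map path: center (1/2, 0), radius 1/60
tracing u4 down its 2-map path: center (1/2, -1/20), radius 1/50
tracing u2 down its 2-map path: center (1/2, 1/10), radius 1/45
tracing u3 down its 1-map path: center (0, -1/2), radius 1/6


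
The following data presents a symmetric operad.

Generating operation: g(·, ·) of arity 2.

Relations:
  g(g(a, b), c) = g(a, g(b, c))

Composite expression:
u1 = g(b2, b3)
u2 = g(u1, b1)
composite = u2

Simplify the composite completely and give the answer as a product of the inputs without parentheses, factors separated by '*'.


b2 * b3 * b1

Associativity of g dissolves the nesting; only the b-input order survives.
g(b2, b3) spells out as b2 * b3
g(g(b2, b3), b1) spells out as b2 * b3 * b1


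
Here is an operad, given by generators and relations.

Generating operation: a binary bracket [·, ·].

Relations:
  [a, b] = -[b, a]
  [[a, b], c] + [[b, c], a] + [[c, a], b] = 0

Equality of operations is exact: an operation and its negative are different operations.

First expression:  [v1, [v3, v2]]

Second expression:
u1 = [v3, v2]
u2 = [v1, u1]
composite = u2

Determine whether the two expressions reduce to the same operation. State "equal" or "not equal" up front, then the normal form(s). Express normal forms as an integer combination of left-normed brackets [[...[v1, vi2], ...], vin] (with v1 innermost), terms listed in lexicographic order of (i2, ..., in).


equal; both compose to -[[v1, v2], v3] + [[v1, v3], v2]

The first expression reduces to -[[v1, v2], v3] + [[v1, v3], v2]
The second expression reduces to -[[v1, v2], v3] + [[v1, v3], v2]
Both agree, so they are equal.


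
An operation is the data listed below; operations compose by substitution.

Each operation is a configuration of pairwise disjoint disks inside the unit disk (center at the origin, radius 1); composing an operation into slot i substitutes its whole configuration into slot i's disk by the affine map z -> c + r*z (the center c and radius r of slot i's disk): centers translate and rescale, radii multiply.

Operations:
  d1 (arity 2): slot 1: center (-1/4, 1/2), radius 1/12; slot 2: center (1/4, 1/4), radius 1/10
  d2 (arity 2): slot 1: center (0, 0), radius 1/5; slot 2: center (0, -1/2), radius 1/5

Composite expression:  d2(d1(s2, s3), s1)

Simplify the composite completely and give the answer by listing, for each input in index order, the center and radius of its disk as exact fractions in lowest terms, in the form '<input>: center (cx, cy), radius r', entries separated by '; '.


s1: center (0, -1/2), radius 1/5; s2: center (-1/20, 1/10), radius 1/60; s3: center (1/20, 1/20), radius 1/50

Below d2, radii multiply path by path; the s-disk centers shift.
tracing s2 down its 2-map path: center (-1/20, 1/10), radius 1/60
tracing s3 down its 2-map path: center (1/20, 1/20), radius 1/50
tracing s1 down its 1-map path: center (0, -1/2), radius 1/5


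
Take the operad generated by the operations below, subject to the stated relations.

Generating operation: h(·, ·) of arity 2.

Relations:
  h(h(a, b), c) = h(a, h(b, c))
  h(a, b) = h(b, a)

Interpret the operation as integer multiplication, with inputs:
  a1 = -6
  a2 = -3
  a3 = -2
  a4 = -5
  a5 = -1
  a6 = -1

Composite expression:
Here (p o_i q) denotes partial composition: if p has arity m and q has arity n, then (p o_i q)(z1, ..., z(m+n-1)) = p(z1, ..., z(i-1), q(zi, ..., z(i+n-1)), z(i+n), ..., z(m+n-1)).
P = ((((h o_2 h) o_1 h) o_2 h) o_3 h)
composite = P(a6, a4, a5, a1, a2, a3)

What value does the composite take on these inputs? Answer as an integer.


h(a5, a1) = 6
h(a4, h(a5, a1)) = -30
h(a6, h(a4, h(a5, a1))) = 30
h(a2, a3) = 6
h(h(a6, h(a4, h(a5, a1))), h(a2, a3)) = 180

180


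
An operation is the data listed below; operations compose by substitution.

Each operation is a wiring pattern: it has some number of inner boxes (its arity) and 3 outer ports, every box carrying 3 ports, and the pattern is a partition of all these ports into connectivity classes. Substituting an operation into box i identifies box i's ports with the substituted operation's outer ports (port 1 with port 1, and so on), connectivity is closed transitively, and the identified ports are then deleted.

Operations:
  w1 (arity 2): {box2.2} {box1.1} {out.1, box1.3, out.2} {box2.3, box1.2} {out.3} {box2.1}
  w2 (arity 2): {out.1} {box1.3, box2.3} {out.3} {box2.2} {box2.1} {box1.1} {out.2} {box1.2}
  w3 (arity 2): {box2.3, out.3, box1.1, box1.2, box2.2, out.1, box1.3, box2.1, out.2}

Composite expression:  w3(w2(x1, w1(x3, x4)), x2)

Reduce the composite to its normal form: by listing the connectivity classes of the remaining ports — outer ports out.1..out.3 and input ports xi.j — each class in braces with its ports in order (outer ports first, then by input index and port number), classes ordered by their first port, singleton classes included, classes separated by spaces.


Reachability decides: close wires over w3-identified ports.
through w1, on inputs (x3, x4): {out.1, out.2, x3.3} {out.3} {x3.1} {x3.2, x4.3} {x4.1} {x4.2} (out.j = stage outer ports)
through w2, on inputs (x1, x3, x4): {out.1} {out.2} {out.3} {x1.1} {x1.2} {x1.3} {x3.1} {x3.2, x4.3} {x3.3} {x4.1} {x4.2} (out.j = stage outer ports)
through w3, on inputs (x1, x3, x4, x2): {out.1, out.2, out.3, x2.1, x2.2, x2.3} {x1.1} {x1.2} {x1.3} {x3.1} {x3.2, x4.3} {x3.3} {x4.1} {x4.2} (out.j = stage outer ports)

{out.1, out.2, out.3, x2.1, x2.2, x2.3} {x1.1} {x1.2} {x1.3} {x3.1} {x3.2, x4.3} {x3.3} {x4.1} {x4.2}


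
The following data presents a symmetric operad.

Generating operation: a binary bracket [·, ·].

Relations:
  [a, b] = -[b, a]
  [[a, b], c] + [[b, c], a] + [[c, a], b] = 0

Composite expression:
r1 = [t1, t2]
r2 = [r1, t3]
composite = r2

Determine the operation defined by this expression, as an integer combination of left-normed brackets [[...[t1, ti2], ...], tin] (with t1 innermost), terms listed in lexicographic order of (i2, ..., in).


[[t1, t2], t3]

A multilinear Lie element is pinned by t1-initial words (t1 innermost).
Composite bracket: [[t1, t2], t3]
Each bracket splits as ab - ba, giving 4 signed words (2^2 = 4).
Only words starting with t1 matter:
  word t1t2t3 has sign +1, contributing +[[t1, t2], t3]


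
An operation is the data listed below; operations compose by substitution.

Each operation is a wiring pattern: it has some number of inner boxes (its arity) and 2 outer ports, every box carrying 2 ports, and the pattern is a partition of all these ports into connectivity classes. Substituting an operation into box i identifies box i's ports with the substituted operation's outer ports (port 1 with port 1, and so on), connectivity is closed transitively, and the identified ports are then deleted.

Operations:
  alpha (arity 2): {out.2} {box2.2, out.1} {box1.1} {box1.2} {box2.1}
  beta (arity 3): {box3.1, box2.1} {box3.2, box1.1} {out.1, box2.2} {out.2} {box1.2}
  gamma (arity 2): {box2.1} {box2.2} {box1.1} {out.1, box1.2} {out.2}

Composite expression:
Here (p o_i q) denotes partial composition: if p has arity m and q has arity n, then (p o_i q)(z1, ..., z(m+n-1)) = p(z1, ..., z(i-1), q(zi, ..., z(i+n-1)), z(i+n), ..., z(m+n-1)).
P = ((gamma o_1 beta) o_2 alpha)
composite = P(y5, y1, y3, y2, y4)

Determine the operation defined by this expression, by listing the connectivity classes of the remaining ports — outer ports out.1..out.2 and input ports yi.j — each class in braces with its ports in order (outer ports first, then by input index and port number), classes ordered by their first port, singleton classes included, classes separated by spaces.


{out.1} {out.2} {y1.1} {y1.2} {y2.1, y3.2} {y2.2, y5.1} {y3.1} {y4.1} {y4.2} {y5.2}

Substituting into gamma glues patterns; closure does the rest.
composing alpha on (y1, y3), with out.j its own outer ports: {out.1, y3.2} {out.2} {y1.1} {y1.2} {y3.1}
composing beta on (y5, y1, y3, y2), with out.j its own outer ports: {out.1} {out.2} {y1.1} {y1.2} {y2.1, y3.2} {y2.2, y5.1} {y3.1} {y5.2}
composing gamma on (y5, y1, y3, y2, y4), with out.j its own outer ports: {out.1} {out.2} {y1.1} {y1.2} {y2.1, y3.2} {y2.2, y5.1} {y3.1} {y4.1} {y4.2} {y5.2}


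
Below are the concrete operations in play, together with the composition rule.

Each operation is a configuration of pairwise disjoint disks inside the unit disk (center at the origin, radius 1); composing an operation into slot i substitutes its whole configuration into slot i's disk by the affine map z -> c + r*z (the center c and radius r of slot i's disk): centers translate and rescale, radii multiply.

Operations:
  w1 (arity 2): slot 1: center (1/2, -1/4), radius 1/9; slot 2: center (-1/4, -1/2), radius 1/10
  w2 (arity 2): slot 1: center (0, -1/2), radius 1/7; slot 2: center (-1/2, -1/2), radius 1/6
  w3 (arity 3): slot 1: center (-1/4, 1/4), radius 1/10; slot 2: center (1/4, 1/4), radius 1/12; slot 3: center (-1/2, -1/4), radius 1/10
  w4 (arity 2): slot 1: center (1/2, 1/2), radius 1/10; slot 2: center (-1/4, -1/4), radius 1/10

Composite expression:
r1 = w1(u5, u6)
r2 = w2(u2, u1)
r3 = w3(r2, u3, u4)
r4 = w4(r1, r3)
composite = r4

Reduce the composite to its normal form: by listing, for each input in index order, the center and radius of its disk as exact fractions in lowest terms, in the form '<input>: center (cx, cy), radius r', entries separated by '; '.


Each u-disk chains the slot maps above it in w4; radii multiply.
u5 passes through 2 substitutions, ending at center (11/20, 19/40), radius 1/90
u6 passes through 2 substitutions, ending at center (19/40, 9/20), radius 1/100
u2 passes through 3 substitutions, ending at center (-11/40, -23/100), radius 1/700
u1 passes through 3 substitutions, ending at center (-7/25, -23/100), radius 1/600
u3 passes through 2 substitutions, ending at center (-9/40, -9/40), radius 1/120
u4 passes through 2 substitutions, ending at center (-3/10, -11/40), radius 1/100

u1: center (-7/25, -23/100), radius 1/600; u2: center (-11/40, -23/100), radius 1/700; u3: center (-9/40, -9/40), radius 1/120; u4: center (-3/10, -11/40), radius 1/100; u5: center (11/20, 19/40), radius 1/90; u6: center (19/40, 9/20), radius 1/100
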